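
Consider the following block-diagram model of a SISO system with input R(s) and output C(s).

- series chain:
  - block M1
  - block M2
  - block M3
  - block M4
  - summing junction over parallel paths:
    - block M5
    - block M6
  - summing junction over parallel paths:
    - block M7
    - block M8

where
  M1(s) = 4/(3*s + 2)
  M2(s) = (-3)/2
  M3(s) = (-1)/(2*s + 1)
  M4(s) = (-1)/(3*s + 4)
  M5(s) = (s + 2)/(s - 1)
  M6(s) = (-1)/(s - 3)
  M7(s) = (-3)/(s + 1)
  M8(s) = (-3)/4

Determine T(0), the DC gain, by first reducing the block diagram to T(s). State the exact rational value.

Answer: -75/16

Working:
(1) reduce the parallel group M5, M6: (s^2 - 2*s - 5)/(s^2 - 4*s + 3)
(2) reduce the parallel group M7, M8: (-3*s - 15)/(4*s + 4)
(3) reduce the series chain M1, M2, M3, M4, (M5+M6), (M7+M8): (9*s^3 + 27*s^2 - 135*s - 225)/(36*s^6 - 18*s^5 - 238*s^4 - 170*s^3 + 154*s^2 + 188*s + 48)
Evaluating the step-3 result (the overall T(s)) at s = 0 gives T(0) = -225/48 = -75/16.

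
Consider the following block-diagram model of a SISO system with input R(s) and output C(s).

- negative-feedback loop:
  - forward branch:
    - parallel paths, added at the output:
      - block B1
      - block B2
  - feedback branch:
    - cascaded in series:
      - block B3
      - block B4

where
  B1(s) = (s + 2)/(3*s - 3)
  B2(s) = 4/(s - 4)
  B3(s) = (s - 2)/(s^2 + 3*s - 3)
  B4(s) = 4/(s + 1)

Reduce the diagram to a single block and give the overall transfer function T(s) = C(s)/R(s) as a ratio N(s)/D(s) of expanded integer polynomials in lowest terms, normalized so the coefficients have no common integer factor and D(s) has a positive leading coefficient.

1. parallel reduction of B1, B2; result (s^2 + 10*s - 20)/(3*s^2 - 15*s + 12)
2. cascade B3, B4; result (4*s - 8)/(s^3 + 4*s^2 - 3)
3. collapse the loop ((B1+B2) forward, (B3*B4) return) - this is the overall T(s), already in the required normalized form

Therefore the answer is (s^5 + 14*s^4 + 20*s^3 - 83*s^2 - 30*s + 60)/(3*s^5 - 3*s^4 - 44*s^3 + 71*s^2 - 115*s + 124).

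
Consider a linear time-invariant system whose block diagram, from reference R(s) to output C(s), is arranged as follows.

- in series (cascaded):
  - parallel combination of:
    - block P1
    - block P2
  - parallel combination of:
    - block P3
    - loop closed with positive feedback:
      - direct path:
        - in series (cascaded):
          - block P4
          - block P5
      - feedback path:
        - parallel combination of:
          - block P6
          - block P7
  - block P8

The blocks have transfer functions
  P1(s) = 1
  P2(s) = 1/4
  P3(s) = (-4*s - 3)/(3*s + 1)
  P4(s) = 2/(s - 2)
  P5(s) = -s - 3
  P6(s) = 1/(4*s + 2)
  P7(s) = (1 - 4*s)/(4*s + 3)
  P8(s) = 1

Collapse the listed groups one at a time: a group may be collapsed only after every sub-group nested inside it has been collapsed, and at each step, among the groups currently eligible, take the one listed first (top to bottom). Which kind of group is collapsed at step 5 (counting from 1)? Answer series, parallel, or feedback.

(1) reduce the parallel group P1, P2
(2) series reduction of P4, P5
(3) reduce the parallel group P6, P7
(4) apply the feedback formula to (P4*P5), (P6+P7)
(5) add P3, [(P4*P5)/(1-(P4*P5)*(P6+P7))] (parallel)
(6) reduce the series chain (P1+P2), (P3+[(P4*P5)/(1-(P4*P5)*(P6+P7))]), P8
The group at step 5 is a parallel group.

Hence the answer: parallel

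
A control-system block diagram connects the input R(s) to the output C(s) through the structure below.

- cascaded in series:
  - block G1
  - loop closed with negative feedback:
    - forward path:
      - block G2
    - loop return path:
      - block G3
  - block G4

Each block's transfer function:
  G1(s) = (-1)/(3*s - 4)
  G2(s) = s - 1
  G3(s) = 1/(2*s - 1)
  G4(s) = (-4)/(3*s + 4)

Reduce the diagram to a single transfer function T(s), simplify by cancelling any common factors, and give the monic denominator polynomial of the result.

(1) close the feedback loop around G2, G3, giving (2*s^2 - 3*s + 1)/(3*s - 2)
(2) reduce the series chain G1, [G2/(1+G2*G3)], G4, giving (8*s^2 - 12*s + 4)/(27*s^3 - 18*s^2 - 48*s + 32)
T(s) is the step-2 result (common factors already cancelled). Leading coefficient of the denominator: 27. Divide through by 27 for the monic polynomial.

Hence the answer: s^3 - 2*s^2/3 - 16*s/9 + 32/27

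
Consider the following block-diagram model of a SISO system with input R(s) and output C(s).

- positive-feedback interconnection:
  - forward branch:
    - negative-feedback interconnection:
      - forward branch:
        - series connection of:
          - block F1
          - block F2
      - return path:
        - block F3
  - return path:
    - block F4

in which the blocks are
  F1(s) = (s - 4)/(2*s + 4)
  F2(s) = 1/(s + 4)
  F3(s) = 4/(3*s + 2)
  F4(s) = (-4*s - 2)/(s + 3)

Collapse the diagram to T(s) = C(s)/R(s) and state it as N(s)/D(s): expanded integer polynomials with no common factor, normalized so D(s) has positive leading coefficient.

Step 1. combine F1, F2 in series; result (s - 4)/(2*s^2 + 12*s + 16)
Step 2. apply the feedback formula to (F1*F2), F3; result (3*s^2 - 10*s - 8)/(6*s^3 + 40*s^2 + 76*s + 16)
Step 3. collapse the loop ([(F1*F2)/(1+(F1*F2)*F3)] forward, F4 return), which is the overall transfer function T(s) = C(s)/R(s) in lowest terms

Answer: (3*s^3 - s^2 - 38*s - 24)/(6*s^4 + 70*s^3 + 162*s^2 + 192*s + 32)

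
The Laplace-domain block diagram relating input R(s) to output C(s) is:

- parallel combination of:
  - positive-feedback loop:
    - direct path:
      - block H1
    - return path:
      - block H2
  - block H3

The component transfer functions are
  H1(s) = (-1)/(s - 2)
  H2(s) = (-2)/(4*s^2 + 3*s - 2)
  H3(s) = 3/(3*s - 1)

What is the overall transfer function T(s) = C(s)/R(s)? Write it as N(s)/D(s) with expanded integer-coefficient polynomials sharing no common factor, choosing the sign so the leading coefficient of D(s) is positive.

The answer is (-20*s^2 - 15*s + 4)/(12*s^4 - 19*s^3 - 19*s^2 + 14*s - 2).

Reasoning:
Step 1: reduce the feedback loop with forward H1 and return H2; result (-4*s^2 - 3*s + 2)/(4*s^3 - 5*s^2 - 8*s + 2)
Step 2: parallel reduction of [H1/(1-H1*H2)], H3, giving the overall T(s)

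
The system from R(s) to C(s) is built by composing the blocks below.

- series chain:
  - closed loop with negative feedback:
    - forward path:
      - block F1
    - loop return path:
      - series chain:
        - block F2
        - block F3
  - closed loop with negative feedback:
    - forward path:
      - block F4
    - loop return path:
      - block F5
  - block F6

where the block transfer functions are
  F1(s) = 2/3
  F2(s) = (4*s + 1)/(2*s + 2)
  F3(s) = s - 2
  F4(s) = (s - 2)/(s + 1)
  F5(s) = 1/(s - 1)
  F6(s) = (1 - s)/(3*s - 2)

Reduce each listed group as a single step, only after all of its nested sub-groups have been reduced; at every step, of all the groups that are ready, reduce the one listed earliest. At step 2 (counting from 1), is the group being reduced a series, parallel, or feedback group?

Step 1: combine F2, F3 in series
Step 2: collapse the loop (F1 forward, (F2*F3) return)
Step 3: close the feedback loop around F4, F5
Step 4: multiply [F1/(1+F1*(F2*F3))], [F4/(1+F4*F5)], F6 (series)
So the answer for step 2 is feedback.

Final answer: feedback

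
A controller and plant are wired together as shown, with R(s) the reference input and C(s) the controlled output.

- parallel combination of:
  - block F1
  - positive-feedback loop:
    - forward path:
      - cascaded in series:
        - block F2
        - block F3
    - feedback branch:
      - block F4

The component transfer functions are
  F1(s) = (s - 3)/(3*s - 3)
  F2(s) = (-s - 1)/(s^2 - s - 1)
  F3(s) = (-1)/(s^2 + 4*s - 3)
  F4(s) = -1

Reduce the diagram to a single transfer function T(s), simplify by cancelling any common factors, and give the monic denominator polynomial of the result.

Answer: s^4 + 3*s^3 - 8*s^2 + 4

Working:
1. series reduction of F2, F3 gives (s + 1)/(s^4 + 3*s^3 - 8*s^2 - s + 3)
2. collapse the loop ((F2*F3) forward, F4 return) gives (s + 1)/(s^4 + 3*s^3 - 8*s^2 + 4)
3. add F1, [(F2*F3)/(1-(F2*F3)*F4)] (parallel) gives (s^4 + s^3 - 16*s^2 + 11*s + 15)/(3*s^4 + 9*s^3 - 24*s^2 + 12)
The result of step 3 is T(s) in lowest terms. Its denominator has leading coefficient 3; dividing the denominator through by 3 makes it monic.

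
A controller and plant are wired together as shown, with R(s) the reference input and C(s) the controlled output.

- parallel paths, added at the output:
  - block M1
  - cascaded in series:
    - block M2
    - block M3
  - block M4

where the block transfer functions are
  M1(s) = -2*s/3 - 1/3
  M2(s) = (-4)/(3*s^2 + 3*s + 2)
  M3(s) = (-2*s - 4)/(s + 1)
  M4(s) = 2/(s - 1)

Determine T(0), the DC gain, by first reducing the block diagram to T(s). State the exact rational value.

Reducing step by step:

[1] reduce the series chain M2, M3, giving (8*s + 16)/(3*s^3 + 6*s^2 + 5*s + 2)
[2] parallel reduction of M1, (M2*M3), M4, giving (-6*s^5 - 9*s^4 + 17*s^3 + 67*s^2 + 61*s - 34)/(9*s^4 + 9*s^3 - 3*s^2 - 9*s - 6)
The step-2 result is T(s). Setting s = 0: T(0) = -34/(-6) = 17/3.

Answer: 17/3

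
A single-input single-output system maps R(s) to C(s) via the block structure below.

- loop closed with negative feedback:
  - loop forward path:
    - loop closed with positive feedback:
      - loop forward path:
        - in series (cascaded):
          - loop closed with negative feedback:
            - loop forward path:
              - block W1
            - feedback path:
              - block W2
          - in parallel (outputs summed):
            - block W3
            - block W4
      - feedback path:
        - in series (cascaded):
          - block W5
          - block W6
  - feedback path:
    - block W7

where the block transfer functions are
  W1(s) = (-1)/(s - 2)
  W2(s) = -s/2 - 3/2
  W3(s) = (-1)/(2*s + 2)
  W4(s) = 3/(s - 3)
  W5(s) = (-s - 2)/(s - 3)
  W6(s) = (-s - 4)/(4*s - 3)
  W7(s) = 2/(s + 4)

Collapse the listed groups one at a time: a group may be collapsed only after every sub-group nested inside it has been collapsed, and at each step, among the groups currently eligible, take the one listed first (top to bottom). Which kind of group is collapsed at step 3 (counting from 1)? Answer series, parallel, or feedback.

Answer: series

Working:
(1) collapse the loop (W1 forward, W2 return)
(2) sum the parallel branches W3, W4
(3) series reduction of [W1/(1+W1*W2)], (W3+W4)
(4) combine W5, W6 in series
(5) reduce the feedback loop with forward ([W1/(1+W1*W2)]*(W3+W4)) and return (W5*W6)
(6) collapse the loop ([([W1/(1+W1*W2)]*(W3+W4))/(1-([W1/(1+W1*W2)]*(W3+W4))*(W5*W6))] forward, W7 return)
Step 3 collapses a series group.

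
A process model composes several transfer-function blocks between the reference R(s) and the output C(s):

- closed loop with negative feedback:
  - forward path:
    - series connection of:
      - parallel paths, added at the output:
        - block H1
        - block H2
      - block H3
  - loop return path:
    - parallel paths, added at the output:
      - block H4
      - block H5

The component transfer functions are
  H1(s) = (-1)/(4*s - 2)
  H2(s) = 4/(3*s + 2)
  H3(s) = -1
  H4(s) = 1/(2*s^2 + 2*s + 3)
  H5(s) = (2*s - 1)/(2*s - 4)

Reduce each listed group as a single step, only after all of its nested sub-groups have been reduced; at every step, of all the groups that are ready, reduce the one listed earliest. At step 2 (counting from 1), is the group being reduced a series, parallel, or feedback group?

Answer: series

Working:
1. add H1, H2 (parallel)
2. reduce the series chain (H1+H2), H3
3. add H4, H5 (parallel)
4. reduce the feedback loop with forward ((H1+H2)*H3) and return (H4+H5)
So the answer for step 2 is series.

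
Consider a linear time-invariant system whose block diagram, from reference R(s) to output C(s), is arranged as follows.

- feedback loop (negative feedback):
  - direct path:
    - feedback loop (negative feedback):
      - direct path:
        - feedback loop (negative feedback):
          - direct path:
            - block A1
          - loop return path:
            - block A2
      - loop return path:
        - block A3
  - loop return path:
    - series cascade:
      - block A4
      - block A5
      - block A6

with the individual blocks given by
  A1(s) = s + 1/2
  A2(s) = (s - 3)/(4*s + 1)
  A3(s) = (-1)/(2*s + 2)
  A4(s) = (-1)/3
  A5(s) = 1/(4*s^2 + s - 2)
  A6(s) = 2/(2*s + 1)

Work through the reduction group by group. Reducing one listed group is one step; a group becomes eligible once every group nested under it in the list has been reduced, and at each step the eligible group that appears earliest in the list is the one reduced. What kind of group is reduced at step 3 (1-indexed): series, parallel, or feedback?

Step 1 - collapse the loop (A1 forward, A2 return)
Step 2 - apply the feedback formula to [A1/(1+A1*A2)], A3
Step 3 - cascade A4, A5, A6
Step 4 - close the feedback loop around [[A1/(1+A1*A2)]/(1+[A1/(1+A1*A2)]*A3)], (A4*A5*A6)
The group at step 3 is a series group.

Final answer: series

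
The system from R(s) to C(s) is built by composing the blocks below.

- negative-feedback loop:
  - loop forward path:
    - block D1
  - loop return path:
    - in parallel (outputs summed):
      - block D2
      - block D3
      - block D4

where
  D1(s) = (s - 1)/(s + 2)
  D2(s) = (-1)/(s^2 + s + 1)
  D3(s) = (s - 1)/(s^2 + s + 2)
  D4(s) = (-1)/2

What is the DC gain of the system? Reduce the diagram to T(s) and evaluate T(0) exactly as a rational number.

[1] parallel reduction of D2, D3, D4 = (-s^4 - 6*s^2 - 5*s - 8)/(2*s^4 + 4*s^3 + 8*s^2 + 6*s + 4)
[2] apply the feedback formula to D1, (D2+D3+D4) = (2*s^5 + 2*s^4 + 4*s^3 - 2*s^2 - 2*s - 4)/(s^5 + 9*s^4 + 10*s^3 + 23*s^2 + 13*s + 16)
Step 2 gives the overall T(s). Then T(0) = -4/16 = -1/4.

Answer: -1/4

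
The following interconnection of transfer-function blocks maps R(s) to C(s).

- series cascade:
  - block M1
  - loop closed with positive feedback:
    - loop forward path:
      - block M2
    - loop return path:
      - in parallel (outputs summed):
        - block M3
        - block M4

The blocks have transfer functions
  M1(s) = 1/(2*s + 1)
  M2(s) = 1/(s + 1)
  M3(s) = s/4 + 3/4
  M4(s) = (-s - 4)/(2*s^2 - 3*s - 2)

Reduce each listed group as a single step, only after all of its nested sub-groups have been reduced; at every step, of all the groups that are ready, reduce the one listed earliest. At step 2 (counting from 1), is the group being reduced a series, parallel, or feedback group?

Step 1. combine M3, M4 in parallel
Step 2. reduce the feedback loop with forward M2 and return (M3+M4)
Step 3. combine M1, [M2/(1-M2*(M3+M4))] in series
Step 2 collapses a feedback group.

Therefore the answer is feedback.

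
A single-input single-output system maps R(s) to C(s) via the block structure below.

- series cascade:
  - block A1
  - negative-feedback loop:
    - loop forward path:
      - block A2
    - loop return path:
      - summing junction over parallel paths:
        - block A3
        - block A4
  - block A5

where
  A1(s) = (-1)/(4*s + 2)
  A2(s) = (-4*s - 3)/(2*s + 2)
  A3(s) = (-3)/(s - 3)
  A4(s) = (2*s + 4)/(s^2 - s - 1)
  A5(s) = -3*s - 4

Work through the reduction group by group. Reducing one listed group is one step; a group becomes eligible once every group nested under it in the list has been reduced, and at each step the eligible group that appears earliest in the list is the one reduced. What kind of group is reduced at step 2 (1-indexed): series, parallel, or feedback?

Step 1. combine A3, A4 in parallel
Step 2. feedback reduction of A2, (A3+A4)
Step 3. cascade A1, [A2/(1+A2*(A3+A4))], A5
So the answer for step 2 is feedback.

Hence the answer: feedback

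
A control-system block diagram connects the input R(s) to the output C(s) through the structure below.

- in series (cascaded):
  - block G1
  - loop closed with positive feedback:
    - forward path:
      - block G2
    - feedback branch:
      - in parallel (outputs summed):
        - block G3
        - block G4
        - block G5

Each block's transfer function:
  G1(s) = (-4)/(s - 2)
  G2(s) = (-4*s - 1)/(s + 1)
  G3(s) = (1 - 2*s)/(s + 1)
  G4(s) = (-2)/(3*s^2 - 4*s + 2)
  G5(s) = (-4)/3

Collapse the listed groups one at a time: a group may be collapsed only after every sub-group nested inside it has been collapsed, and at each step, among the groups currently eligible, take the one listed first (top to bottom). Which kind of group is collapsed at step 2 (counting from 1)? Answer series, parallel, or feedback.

[1] combine G3, G4, G5 in parallel
[2] feedback reduction of G2, (G3+G4+G5)
[3] combine G1, [G2/(1-G2*(G3+G4+G5))] in series
The group at step 2 is a feedback group.

Hence the answer: feedback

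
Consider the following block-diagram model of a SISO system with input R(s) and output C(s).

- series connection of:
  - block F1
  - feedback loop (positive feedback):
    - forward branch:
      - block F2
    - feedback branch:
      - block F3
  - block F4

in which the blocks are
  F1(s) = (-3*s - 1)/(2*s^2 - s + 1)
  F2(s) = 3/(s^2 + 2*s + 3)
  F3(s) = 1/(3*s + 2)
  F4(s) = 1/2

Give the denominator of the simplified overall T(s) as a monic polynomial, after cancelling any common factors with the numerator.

(1) close the feedback loop around F2, F3 = (9*s + 6)/(3*s^3 + 8*s^2 + 13*s + 3)
(2) reduce the series chain F1, [F2/(1-F2*F3)], F4 = (-27*s^2 - 27*s - 6)/(12*s^5 + 26*s^4 + 42*s^3 + 2*s^2 + 20*s + 6)
T(s) is the step-2 result (common factors already cancelled). Leading coefficient of the denominator: 12. Divide through by 12 for the monic polynomial.

Hence the answer: s^5 + 13*s^4/6 + 7*s^3/2 + s^2/6 + 5*s/3 + 1/2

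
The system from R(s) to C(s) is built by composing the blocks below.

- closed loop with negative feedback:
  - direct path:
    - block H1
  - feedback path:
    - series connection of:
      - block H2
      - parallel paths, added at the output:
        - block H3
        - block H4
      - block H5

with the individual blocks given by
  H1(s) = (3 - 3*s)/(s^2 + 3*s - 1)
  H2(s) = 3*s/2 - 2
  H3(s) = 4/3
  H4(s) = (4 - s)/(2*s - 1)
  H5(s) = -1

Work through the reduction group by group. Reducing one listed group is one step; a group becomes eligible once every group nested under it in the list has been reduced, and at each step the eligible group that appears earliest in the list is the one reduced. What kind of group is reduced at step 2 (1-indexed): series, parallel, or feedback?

[1] add H3, H4 (parallel)
[2] series reduction of H2, (H3+H4), H5
[3] close the feedback loop around H1, (H2*(H3+H4)*H5)
Step 2 collapses a series group.

Therefore the answer is series.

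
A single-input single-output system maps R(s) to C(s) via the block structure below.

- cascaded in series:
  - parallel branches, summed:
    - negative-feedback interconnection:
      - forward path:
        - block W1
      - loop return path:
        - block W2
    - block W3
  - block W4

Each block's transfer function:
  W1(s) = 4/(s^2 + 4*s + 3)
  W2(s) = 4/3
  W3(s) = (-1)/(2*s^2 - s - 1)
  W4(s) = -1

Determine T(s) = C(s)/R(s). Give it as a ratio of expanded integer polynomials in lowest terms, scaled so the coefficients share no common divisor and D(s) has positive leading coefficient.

1. collapse the loop (W1 forward, W2 return); result 12/(3*s^2 + 12*s + 25)
2. combine [W1/(1+W1*W2)], W3 in parallel; result (21*s^2 - 24*s - 37)/(6*s^4 + 21*s^3 + 35*s^2 - 37*s - 25)
3. cascade ([W1/(1+W1*W2)]+W3), W4 - this is the overall T(s), already in the required normalized form

Answer: (-21*s^2 + 24*s + 37)/(6*s^4 + 21*s^3 + 35*s^2 - 37*s - 25)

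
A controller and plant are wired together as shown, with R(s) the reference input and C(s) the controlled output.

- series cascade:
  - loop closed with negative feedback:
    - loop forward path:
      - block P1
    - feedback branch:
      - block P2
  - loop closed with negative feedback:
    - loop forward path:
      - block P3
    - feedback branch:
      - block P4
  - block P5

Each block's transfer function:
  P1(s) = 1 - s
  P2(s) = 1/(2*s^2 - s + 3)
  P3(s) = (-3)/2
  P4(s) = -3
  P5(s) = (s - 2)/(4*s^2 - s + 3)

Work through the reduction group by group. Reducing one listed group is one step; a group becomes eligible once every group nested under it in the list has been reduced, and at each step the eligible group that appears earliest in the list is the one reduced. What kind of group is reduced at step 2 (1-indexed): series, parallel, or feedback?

Step 1: feedback reduction of P1, P2
Step 2: close the feedback loop around P3, P4
Step 3: cascade [P1/(1+P1*P2)], [P3/(1+P3*P4)], P5
The group at step 2 is a feedback group.

Answer: feedback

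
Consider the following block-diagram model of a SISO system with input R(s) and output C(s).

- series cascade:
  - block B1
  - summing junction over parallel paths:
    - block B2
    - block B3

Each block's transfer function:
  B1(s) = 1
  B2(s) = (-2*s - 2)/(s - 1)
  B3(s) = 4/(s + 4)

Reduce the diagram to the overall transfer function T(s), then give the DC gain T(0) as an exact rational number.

Reducing step by step:

[1] parallel reduction of B2, B3: (-2*s^2 - 6*s - 12)/(s^2 + 3*s - 4)
[2] cascade B1, (B2+B3): (-2*s^2 - 6*s - 12)/(s^2 + 3*s - 4)
DC gain: substitute s = 0 into T(s) from step 2: T(0) = -12/(-4) = 3.

Answer: 3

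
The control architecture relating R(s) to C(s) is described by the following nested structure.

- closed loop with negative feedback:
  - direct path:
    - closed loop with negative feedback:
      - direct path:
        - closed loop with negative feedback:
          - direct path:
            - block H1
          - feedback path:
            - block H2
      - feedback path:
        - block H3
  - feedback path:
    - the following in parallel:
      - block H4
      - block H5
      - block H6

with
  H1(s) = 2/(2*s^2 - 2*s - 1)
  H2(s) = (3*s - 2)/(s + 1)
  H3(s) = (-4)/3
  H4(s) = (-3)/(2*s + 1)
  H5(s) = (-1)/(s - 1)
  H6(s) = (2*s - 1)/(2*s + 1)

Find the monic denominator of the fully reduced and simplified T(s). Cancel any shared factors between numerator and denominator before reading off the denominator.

Step 1 - feedback reduction of H1, H2 gives (2*s + 2)/(2*s^3 + 3*s - 5)
Step 2 - apply the feedback formula to [H1/(1+H1*H2)], H3 gives (6*s + 6)/(6*s^3 + s - 23)
Step 3 - reduce the parallel group H4, H5, H6 gives (2*s^2 - 8*s + 3)/(2*s^2 - s - 1)
Step 4 - close the feedback loop around [[H1/(1+H1*H2)]/(1+[H1/(1+H1*H2)]*H3)], (H4+H5+H6) gives (12*s^3 + 6*s^2 - 12*s - 6)/(12*s^5 - 6*s^4 + 8*s^3 - 83*s^2 - 8*s + 41)
That last expression is T(s), already simplified. Scaling its denominator by 1/12 (the reciprocal of the leading coefficient) yields the monic denominator.

Hence the answer: s^5 - s^4/2 + 2*s^3/3 - 83*s^2/12 - 2*s/3 + 41/12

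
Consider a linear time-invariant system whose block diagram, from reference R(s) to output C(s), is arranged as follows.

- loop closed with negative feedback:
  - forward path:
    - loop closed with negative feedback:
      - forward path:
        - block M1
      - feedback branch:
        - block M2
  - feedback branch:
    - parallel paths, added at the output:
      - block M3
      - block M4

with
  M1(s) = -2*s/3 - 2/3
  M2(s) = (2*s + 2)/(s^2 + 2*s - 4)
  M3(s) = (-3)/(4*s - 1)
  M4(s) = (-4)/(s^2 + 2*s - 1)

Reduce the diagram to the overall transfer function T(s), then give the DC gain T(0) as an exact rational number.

[1] apply the feedback formula to M1, M2: (2*s^3 + 6*s^2 - 4*s - 8)/(s^2 + 2*s + 16)
[2] combine M3, M4 in parallel: (-3*s^2 - 22*s + 7)/(4*s^3 + 7*s^2 - 6*s + 1)
[3] feedback reduction of [M1/(1+M1*M2)], (M3+M4): (-8*s^6 - 38*s^5 - 14*s^4 + 94*s^3 + 26*s^2 - 44*s + 8)/(2*s^5 + 47*s^4 + 34*s^3 - 255*s^2 - 54*s + 40)
DC gain: substitute s = 0 into T(s) from step 3: T(0) = 8/40 = 1/5.

Answer: 1/5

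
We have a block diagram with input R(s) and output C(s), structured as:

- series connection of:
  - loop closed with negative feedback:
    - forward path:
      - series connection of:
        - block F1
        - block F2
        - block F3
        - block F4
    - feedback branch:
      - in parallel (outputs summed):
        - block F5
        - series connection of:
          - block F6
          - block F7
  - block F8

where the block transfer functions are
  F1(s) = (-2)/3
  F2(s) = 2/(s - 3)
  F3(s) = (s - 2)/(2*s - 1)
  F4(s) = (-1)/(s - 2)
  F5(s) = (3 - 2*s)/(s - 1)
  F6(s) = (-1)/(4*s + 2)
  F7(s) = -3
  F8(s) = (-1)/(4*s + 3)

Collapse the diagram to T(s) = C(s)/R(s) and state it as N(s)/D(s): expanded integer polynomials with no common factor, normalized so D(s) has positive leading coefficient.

1. multiply F1, F2, F3, F4 (series); result 4/(6*s^2 - 21*s + 9)
2. cascade F6, F7; result 3/(4*s + 2)
3. add F5, (F6*F7) (parallel); result (-8*s^2 + 11*s + 3)/(4*s^2 - 2*s - 2)
4. reduce the feedback loop with forward (F1*F2*F3*F4) and return (F5+(F6*F7)); result (8*s^2 - 4*s - 4)/(12*s^4 - 48*s^3 + 17*s^2 + 34*s - 3)
5. multiply [(F1*F2*F3*F4)/(1+(F1*F2*F3*F4)*(F5+(F6*F7)))], F8 (series) - this is the overall T(s), already in the required normalized form

Hence the answer: (-8*s^2 + 4*s + 4)/(48*s^5 - 156*s^4 - 76*s^3 + 187*s^2 + 90*s - 9)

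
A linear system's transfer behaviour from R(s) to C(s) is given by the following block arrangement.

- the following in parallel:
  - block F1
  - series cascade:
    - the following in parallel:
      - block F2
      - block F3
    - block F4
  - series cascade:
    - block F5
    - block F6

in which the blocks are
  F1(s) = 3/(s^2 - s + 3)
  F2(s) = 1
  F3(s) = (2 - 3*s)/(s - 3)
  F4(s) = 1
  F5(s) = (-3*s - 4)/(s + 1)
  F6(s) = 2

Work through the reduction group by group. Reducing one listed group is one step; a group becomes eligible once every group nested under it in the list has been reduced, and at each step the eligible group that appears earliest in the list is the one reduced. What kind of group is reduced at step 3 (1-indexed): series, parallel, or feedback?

[1] combine F2, F3 in parallel
[2] cascade (F2+F3), F4
[3] reduce the series chain F5, F6
[4] combine F1, ((F2+F3)*F4), (F5*F6) in parallel
Step 3 collapses a series group.

Answer: series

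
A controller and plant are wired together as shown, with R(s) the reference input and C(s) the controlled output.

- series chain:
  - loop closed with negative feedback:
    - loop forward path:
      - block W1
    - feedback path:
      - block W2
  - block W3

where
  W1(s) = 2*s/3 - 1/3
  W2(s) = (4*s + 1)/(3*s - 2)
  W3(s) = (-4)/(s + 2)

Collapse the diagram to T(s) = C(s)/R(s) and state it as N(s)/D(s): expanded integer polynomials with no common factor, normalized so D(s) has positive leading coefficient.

Answer: (-24*s^2 + 28*s - 8)/(8*s^3 + 23*s^2 + 7*s - 14)

Working:
Step 1: reduce the feedback loop with forward W1 and return W2 gives (6*s^2 - 7*s + 2)/(8*s^2 + 7*s - 7)
Step 2: combine [W1/(1+W1*W2)], W3 in series - this is the overall T(s), already in the required normalized form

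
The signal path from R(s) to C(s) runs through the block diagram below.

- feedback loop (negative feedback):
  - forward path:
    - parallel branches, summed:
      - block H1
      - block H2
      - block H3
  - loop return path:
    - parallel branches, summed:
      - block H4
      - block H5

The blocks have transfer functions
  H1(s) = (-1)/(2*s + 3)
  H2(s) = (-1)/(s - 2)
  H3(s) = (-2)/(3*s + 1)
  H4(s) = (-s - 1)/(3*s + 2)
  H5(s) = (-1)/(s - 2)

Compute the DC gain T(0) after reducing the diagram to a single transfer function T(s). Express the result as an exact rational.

Answer: -11/6

Working:
Step 1. sum the parallel branches H1, H2, H3, giving (-13*s^2 - 4*s + 11)/(6*s^3 - s^2 - 19*s - 6)
Step 2. add H4, H5 (parallel), giving (-s^2 - 2*s)/(3*s^2 - 4*s - 4)
Step 3. feedback reduction of (H1+H2+H3), (H4+H5), giving (-39*s^4 + 40*s^3 + 101*s^2 - 28*s - 44)/(18*s^5 - 14*s^4 - 47*s^3 + 59*s^2 + 78*s + 24)
Evaluating the step-3 result (the overall T(s)) at s = 0 gives T(0) = -44/24 = -11/6.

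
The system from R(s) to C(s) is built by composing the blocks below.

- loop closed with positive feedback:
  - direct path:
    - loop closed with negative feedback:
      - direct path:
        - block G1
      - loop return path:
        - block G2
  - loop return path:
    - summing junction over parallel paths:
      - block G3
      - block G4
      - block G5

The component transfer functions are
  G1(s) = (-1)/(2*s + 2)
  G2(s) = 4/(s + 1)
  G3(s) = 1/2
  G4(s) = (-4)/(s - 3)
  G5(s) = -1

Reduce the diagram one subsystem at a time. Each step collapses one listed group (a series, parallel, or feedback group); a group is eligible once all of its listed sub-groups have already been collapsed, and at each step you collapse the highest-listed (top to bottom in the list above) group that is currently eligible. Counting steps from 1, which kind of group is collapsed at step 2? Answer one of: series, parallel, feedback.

Reducing step by step:

1. feedback reduction of G1, G2
2. parallel reduction of G3, G4, G5
3. feedback reduction of [G1/(1+G1*G2)], (G3+G4+G5)
So the answer for step 2 is parallel.

Answer: parallel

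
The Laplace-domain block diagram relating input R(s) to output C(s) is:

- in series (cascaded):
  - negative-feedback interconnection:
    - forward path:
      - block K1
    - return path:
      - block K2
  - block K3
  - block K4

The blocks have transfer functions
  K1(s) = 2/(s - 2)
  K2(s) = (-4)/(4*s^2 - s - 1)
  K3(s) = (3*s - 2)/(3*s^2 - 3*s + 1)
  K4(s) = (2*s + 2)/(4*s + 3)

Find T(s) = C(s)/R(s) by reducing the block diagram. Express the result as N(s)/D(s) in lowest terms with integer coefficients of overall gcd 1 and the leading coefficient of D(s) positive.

Step 1: apply the feedback formula to K1, K2 -> (8*s^2 - 2*s - 2)/(4*s^3 - 9*s^2 + s - 6)
Step 2: reduce the series chain [K1/(1+K1*K2)], K3, K4: this yields T(s), and no further normalization is needed

Answer: (48*s^4 + 4*s^3 - 48*s^2 + 4*s + 8)/(48*s^6 - 120*s^5 + 19*s^4 - 18*s^3 - 14*s^2 + 33*s - 18)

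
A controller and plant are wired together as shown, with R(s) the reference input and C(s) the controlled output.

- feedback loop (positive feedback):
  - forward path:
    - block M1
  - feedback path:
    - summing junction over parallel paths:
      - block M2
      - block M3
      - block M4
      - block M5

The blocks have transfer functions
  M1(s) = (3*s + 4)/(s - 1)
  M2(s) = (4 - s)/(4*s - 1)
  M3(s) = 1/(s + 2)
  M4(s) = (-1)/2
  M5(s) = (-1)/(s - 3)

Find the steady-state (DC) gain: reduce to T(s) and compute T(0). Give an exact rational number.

First reduce the diagram to T(s).

Step 1: add M2, M3, M4, M5 (parallel), giving (-6*s^3 + 15*s^2 - 13*s - 44)/(8*s^3 - 10*s^2 - 46*s + 12)
Step 2: collapse the loop (M1 forward, (M2+M3+M4+M5) return), giving (24*s^4 + 2*s^3 - 178*s^2 - 148*s + 48)/(26*s^4 - 39*s^3 - 57*s^2 + 242*s + 164)
DC gain: substitute s = 0 into T(s) from step 2: T(0) = 48/164 = 12/41.

Answer: 12/41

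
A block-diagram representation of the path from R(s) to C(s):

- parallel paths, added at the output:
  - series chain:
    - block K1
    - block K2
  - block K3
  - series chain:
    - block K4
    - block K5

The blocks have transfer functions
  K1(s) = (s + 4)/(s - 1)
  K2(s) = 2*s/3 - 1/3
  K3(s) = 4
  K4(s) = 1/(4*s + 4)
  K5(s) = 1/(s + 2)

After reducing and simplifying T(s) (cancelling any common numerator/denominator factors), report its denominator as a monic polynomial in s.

[1] cascade K1, K2; result (2*s^2 + 7*s - 4)/(3*s - 3)
[2] series reduction of K4, K5; result 1/(4*s^2 + 12*s + 8)
[3] reduce the parallel group (K1*K2), K3, (K4*K5); result (8*s^4 + 100*s^3 + 180*s^2 - 37*s - 131)/(12*s^3 + 24*s^2 - 12*s - 24)
T(s) is the step-3 result (common factors already cancelled). Leading coefficient of the denominator: 12. Divide through by 12 for the monic polynomial.

Final answer: s^3 + 2*s^2 - s - 2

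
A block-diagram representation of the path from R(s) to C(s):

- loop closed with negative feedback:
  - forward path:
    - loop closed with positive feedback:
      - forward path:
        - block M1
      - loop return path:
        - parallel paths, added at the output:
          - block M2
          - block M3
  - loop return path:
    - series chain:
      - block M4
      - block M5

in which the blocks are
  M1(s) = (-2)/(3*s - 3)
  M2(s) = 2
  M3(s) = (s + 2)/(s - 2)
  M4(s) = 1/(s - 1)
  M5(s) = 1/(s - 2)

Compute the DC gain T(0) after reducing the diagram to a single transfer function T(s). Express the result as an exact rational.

Step 1 - parallel reduction of M2, M3 = (3*s - 2)/(s - 2)
Step 2 - apply the feedback formula to M1, (M2+M3) = (4 - 2*s)/(3*s^2 - 3*s + 2)
Step 3 - series reduction of M4, M5 = 1/(s^2 - 3*s + 2)
Step 4 - collapse the loop ([M1/(1-M1*(M2+M3))] forward, (M4*M5) return) = (-2*s^2 + 6*s - 4)/(3*s^3 - 6*s^2 + 5*s - 4)
The step-4 result is T(s). Setting s = 0: T(0) = -4/(-4) = 1.

Hence the answer: 1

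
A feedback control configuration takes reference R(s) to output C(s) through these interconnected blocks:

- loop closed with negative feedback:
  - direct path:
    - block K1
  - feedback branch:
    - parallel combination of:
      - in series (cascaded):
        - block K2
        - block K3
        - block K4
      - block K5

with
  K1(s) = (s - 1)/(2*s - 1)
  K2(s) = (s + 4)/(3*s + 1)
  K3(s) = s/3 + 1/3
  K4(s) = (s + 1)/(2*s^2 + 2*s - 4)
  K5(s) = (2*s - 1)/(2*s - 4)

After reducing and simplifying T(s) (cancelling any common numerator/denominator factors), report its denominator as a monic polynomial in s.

The answer is s^4 + 13*s^3/55 - 39*s^2/11 + 13*s/55 + 2/5.

Reasoning:
1. cascade K2, K3, K4: (s^3 + 6*s^2 + 9*s + 4)/(18*s^3 + 24*s^2 - 30*s - 12)
2. add (K2*K3*K4), K5 (parallel): (19*s^4 + 19*s^3 - 45*s^2 - 11*s - 2)/(18*s^4 - 12*s^3 - 78*s^2 + 48*s + 24)
3. apply the feedback formula to K1, ((K2*K3*K4)+K5): (18*s^4 - 12*s^3 - 78*s^2 + 48*s + 24)/(55*s^4 + 13*s^3 - 195*s^2 + 13*s + 22)
No further cancellation is possible in the step-3 result, so that is T(s). Its denominator becomes monic after dividing by the leading coefficient 55.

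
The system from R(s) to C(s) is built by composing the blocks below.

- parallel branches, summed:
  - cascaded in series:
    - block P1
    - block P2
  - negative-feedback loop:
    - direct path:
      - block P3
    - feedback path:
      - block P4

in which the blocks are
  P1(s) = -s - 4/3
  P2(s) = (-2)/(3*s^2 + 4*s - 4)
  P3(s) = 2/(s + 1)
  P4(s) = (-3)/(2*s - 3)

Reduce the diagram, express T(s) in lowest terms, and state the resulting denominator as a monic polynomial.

Step 1 - multiply P1, P2 (series), giving (6*s + 8)/(9*s^2 + 12*s - 12)
Step 2 - close the feedback loop around P3, P4, giving (4*s - 6)/(2*s^2 - s - 9)
Step 3 - combine (P1*P2), [P3/(1+P3*P4)] in parallel, giving (48*s^3 + 4*s^2 - 182*s)/(18*s^4 + 15*s^3 - 117*s^2 - 96*s + 108)
The result of step 3 is T(s) in lowest terms. Its denominator has leading coefficient 18; dividing the denominator through by 18 makes it monic.

Answer: s^4 + 5*s^3/6 - 13*s^2/2 - 16*s/3 + 6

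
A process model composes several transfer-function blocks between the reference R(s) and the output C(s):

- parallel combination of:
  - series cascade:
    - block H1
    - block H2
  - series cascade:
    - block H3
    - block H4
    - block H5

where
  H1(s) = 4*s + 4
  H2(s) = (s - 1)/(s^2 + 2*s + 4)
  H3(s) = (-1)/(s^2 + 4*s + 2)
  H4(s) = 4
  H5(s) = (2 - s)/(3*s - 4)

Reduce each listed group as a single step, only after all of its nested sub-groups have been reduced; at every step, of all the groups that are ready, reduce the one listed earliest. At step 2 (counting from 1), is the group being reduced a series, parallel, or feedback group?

Answer: series

Working:
(1) cascade H1, H2
(2) multiply H3, H4, H5 (series)
(3) add (H1*H2), (H3*H4*H5) (parallel)
At step 2 the group reduced is series.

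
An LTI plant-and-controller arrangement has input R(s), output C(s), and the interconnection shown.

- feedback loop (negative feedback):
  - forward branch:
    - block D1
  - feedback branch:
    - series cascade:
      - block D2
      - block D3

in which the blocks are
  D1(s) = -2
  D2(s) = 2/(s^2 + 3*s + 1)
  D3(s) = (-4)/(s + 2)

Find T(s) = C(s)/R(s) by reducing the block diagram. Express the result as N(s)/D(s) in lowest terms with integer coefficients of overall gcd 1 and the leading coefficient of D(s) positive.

1. combine D2, D3 in series; result (-8)/(s^3 + 5*s^2 + 7*s + 2)
2. reduce the feedback loop with forward D1 and return (D2*D3), giving the overall T(s)

Hence the answer: (-2*s^3 - 10*s^2 - 14*s - 4)/(s^3 + 5*s^2 + 7*s + 18)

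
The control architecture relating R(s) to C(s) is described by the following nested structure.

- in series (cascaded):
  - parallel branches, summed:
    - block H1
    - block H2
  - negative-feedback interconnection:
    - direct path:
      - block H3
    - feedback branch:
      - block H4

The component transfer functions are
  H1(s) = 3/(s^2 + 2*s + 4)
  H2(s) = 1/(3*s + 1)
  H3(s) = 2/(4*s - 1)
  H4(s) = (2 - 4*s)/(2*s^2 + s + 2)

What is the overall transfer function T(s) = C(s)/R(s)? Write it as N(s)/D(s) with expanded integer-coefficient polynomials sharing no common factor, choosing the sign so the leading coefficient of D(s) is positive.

(1) sum the parallel branches H1, H2 gives (s^2 + 11*s + 7)/(3*s^3 + 7*s^2 + 14*s + 4)
(2) apply the feedback formula to H3, H4 gives (4*s^2 + 2*s + 4)/(8*s^3 + 2*s^2 - s + 2)
(3) combine (H1+H2), [H3/(1+H3*H4)] in series; the result is T(s) itself (integer coefficients, no common factor, positive leading denominator coefficient)

Final answer: (4*s^4 + 46*s^3 + 54*s^2 + 58*s + 28)/(24*s^6 + 62*s^5 + 123*s^4 + 59*s^3 + 8*s^2 + 24*s + 8)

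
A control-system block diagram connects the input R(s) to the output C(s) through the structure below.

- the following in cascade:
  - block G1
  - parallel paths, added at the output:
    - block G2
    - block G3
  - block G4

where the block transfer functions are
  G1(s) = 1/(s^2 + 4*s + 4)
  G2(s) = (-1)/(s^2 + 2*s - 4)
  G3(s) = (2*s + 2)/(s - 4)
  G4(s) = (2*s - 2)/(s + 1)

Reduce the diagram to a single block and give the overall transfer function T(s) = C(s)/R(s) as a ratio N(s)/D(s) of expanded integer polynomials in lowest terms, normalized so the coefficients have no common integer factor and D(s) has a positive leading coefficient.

(1) sum the parallel branches G2, G3 -> (2*s^3 + 6*s^2 - 5*s - 4)/(s^3 - 2*s^2 - 12*s + 16)
(2) series reduction of G1, (G2+G3), G4, which is the overall transfer function T(s) = C(s)/R(s) in lowest terms

Hence the answer: (4*s^4 + 8*s^3 - 22*s^2 + 2*s + 8)/(s^6 + 3*s^5 - 14*s^4 - 56*s^3 - 24*s^2 + 80*s + 64)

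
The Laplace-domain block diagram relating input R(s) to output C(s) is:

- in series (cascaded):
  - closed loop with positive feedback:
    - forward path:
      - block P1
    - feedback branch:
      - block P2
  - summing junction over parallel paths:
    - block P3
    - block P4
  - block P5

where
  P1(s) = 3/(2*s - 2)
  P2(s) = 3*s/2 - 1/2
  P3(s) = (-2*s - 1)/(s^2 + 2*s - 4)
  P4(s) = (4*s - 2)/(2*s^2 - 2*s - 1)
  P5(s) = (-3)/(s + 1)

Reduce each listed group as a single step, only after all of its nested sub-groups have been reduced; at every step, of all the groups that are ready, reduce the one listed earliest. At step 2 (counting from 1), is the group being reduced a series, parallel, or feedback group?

The answer is parallel.

Reasoning:
[1] collapse the loop (P1 forward, P2 return)
[2] combine P3, P4 in parallel
[3] cascade [P1/(1-P1*P2)], (P3+P4), P5
The group at step 2 is a parallel group.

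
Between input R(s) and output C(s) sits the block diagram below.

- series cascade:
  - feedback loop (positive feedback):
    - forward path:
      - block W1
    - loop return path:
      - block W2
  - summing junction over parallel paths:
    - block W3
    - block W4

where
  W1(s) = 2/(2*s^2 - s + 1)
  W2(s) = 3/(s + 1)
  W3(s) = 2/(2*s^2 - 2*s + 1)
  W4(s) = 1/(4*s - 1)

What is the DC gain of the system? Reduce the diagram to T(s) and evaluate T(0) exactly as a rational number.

The answer is -2/5.

Reasoning:
Step 1. reduce the feedback loop with forward W1 and return W2 gives (2*s + 2)/(2*s^3 + s^2 - 5)
Step 2. reduce the parallel group W3, W4 gives (2*s^2 + 6*s - 1)/(8*s^3 - 10*s^2 + 6*s - 1)
Step 3. reduce the series chain [W1/(1-W1*W2)], (W3+W4) gives (4*s^3 + 16*s^2 + 10*s - 2)/(16*s^6 - 12*s^5 + 2*s^4 - 36*s^3 + 49*s^2 - 30*s + 5)
DC gain: substitute s = 0 into T(s) from step 3: T(0) = -2/5.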